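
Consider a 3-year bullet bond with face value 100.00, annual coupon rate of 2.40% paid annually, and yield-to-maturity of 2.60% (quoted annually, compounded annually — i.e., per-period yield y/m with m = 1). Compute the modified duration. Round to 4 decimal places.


Coupon per period c = face * coupon_rate / m = 2.400000
Periods per year m = 1; per-period yield y/m = 0.026000
Number of cashflows N = 3
Cashflows (t years, CF_t, discount factor 1/(1+y/m)^(m*t), PV):
  t = 1.0000: CF_t = 2.400000, DF = 0.974659, PV = 2.339181
  t = 2.0000: CF_t = 2.400000, DF = 0.949960, PV = 2.279904
  t = 3.0000: CF_t = 102.400000, DF = 0.925887, PV = 94.810814
Price P = sum_t PV_t = 99.429899
First compute Macaulay numerator sum_t t * PV_t:
  t * PV_t at t = 1.0000: 2.339181
  t * PV_t at t = 2.0000: 4.559808
  t * PV_t at t = 3.0000: 284.432441
Macaulay duration D = 291.331430 / 99.429899 = 2.930018
Modified duration = D / (1 + y/m) = 2.930018 / (1 + 0.026000) = 2.855768

Answer: Modified duration = 2.8558


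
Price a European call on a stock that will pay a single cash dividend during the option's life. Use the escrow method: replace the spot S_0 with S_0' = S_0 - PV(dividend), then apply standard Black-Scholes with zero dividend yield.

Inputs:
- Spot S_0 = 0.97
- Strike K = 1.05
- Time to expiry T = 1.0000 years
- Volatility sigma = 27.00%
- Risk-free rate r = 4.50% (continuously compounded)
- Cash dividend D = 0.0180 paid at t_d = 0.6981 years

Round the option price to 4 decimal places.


Answer: Price = 0.0814

Derivation:
PV(D) = D * exp(-r * t_d) = 0.0180 * 0.96907381 = 0.01744333
S_0' = S_0 - PV(D) = 0.9700 - 0.01744333 = 0.95255667
d1 = (ln(S_0'/K) + (r + sigma^2/2)*T) / (sigma*sqrt(T)) = -0.05905867
d2 = d1 - sigma*sqrt(T) = -0.32905867
exp(-rT) = 0.95599748
N(d1) = 0.47645269; N(d2) = 0.37105567
C = S_0' * N(d1) - K * exp(-rT) * N(d2) = 0.95255667 * 0.47645269 - 1.0500 * 0.95599748 * 0.37105567 = 0.0814


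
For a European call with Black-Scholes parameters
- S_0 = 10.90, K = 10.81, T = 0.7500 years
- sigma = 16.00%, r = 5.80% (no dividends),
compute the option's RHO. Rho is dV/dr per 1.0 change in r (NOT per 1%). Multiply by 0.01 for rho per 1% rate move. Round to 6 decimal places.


d1 = 0.4430525170; d2 = 0.3044884524
phi(d1) = 0.3616471379; exp(-qT) = 1.0000000000; exp(-rT) = 0.9574325541
N(d2) = 0.6196221055
Rho = K*T*exp(-rT)*N(d2) = 10.8100 * 0.7500 * 0.9574325541 * 0.6196221055 = 4.809745

Answer: Rho = 4.809745


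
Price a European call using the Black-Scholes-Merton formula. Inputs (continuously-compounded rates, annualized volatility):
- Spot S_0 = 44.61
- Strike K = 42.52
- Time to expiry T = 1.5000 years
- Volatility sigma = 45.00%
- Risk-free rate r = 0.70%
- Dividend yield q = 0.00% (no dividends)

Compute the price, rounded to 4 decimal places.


d1 = (ln(S/K) + (r - q + 0.5*sigma^2) * T) / (sigma * sqrt(T)) = 0.38168221
d2 = d1 - sigma * sqrt(T) = -0.16945299
exp(-rT) = 0.98955493; exp(-qT) = 1.00000000
C = S_0 * exp(-qT) * N(d1) - K * exp(-rT) * N(d2)
N(d1) = 0.64865145; N(d2) = 0.43272017
C = 44.6100 * 1.00000000 * 0.64865145 - 42.5200 * 0.98955493 * 0.43272017 = 10.7293

Answer: Price = 10.7293


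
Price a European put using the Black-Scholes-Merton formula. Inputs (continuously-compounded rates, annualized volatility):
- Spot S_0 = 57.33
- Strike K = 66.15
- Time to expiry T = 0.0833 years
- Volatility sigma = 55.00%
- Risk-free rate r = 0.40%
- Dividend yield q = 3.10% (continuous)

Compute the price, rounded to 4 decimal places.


d1 = (ln(S/K) + (r - q + 0.5*sigma^2) * T) / (sigma * sqrt(T)) = -0.83628059
d2 = d1 - sigma * sqrt(T) = -0.99502016
exp(-rT) = 0.99966686; exp(-qT) = 0.99742103
P = K * exp(-rT) * N(-d2) - S_0 * exp(-qT) * N(-d1)
N(-d1) = 0.79850147; N(-d2) = 0.84013677
P = 66.1500 * 0.99966686 * 0.84013677 - 57.3300 * 0.99742103 * 0.79850147 = 9.8965

Answer: Price = 9.8965


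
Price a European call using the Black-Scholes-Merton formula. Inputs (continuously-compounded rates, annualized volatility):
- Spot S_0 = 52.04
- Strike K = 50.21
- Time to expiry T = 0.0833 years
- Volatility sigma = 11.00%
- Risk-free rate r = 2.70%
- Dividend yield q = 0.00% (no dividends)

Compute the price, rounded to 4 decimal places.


d1 = (ln(S/K) + (r - q + 0.5*sigma^2) * T) / (sigma * sqrt(T)) = 1.21430055
d2 = d1 - sigma * sqrt(T) = 1.18255264
exp(-rT) = 0.99775343; exp(-qT) = 1.00000000
C = S_0 * exp(-qT) * N(d1) - K * exp(-rT) * N(d2)
N(d1) = 0.88768351; N(d2) = 0.88150675
C = 52.0400 * 1.00000000 * 0.88768351 - 50.2100 * 0.99775343 * 0.88150675 = 2.0340

Answer: Price = 2.0340


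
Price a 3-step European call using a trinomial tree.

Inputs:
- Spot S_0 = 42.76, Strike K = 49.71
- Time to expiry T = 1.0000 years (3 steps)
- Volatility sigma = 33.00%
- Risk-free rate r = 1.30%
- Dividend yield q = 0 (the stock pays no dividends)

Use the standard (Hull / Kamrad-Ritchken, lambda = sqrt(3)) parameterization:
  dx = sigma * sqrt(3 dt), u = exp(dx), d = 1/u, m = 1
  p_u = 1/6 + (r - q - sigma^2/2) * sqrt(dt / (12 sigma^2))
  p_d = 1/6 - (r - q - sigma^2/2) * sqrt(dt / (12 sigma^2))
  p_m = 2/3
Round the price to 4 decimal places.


dt = T/N = 0.333333; dx = sigma*sqrt(3*dt) = 0.330000
u = exp(dx) = 1.390968; d = 1/u = 0.718924
p_u = 0.145732, p_m = 0.666667, p_d = 0.187601
Discount per step: exp(-r*dt) = 0.995676
Stock lattice S(k, j) with j the centered position index:
  k=0: S(0,+0) = 42.7600
  k=1: S(1,-1) = 30.7412; S(1,+0) = 42.7600; S(1,+1) = 59.4778
  k=2: S(2,-2) = 22.1006; S(2,-1) = 30.7412; S(2,+0) = 42.7600; S(2,+1) = 59.4778; S(2,+2) = 82.7317
  k=3: S(3,-3) = 15.8886; S(3,-2) = 22.1006; S(3,-1) = 30.7412; S(3,+0) = 42.7600; S(3,+1) = 59.4778; S(3,+2) = 82.7317; S(3,+3) = 115.0772
Terminal payoffs V(N, j) = max(S_T - K, 0):
  V(3,-3) = 0.000000; V(3,-2) = 0.000000; V(3,-1) = 0.000000; V(3,+0) = 0.000000; V(3,+1) = 9.767797; V(3,+2) = 33.021720; V(3,+3) = 65.367186
Backward induction: V(k, j) = exp(-r*dt) * [p_u * V(k+1, j+1) + p_m * V(k+1, j) + p_d * V(k+1, j-1)]
  V(2,-2) = exp(-r*dt) * [p_u*0.000000 + p_m*0.000000 + p_d*0.000000] = 0.000000
  V(2,-1) = exp(-r*dt) * [p_u*0.000000 + p_m*0.000000 + p_d*0.000000] = 0.000000
  V(2,+0) = exp(-r*dt) * [p_u*9.767797 + p_m*0.000000 + p_d*0.000000] = 1.417329
  V(2,+1) = exp(-r*dt) * [p_u*33.021720 + p_m*9.767797 + p_d*0.000000] = 11.275231
  V(2,+2) = exp(-r*dt) * [p_u*65.367186 + p_m*33.021720 + p_d*9.767797] = 33.228737
  V(1,-1) = exp(-r*dt) * [p_u*1.417329 + p_m*0.000000 + p_d*0.000000] = 0.205657
  V(1,+0) = exp(-r*dt) * [p_u*11.275231 + p_m*1.417329 + p_d*0.000000] = 2.576861
  V(1,+1) = exp(-r*dt) * [p_u*33.228737 + p_m*11.275231 + p_d*1.417329] = 12.570623
  V(0,+0) = exp(-r*dt) * [p_u*12.570623 + p_m*2.576861 + p_d*0.205657] = 3.572919

Answer: Price = V(0,0) = 3.5729


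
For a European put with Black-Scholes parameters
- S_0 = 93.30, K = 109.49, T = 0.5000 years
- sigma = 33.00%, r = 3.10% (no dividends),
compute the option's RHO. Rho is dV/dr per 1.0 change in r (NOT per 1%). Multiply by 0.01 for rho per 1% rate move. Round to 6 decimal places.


Answer: Rho = -41.458381

Derivation:
d1 = -0.5026376974; d2 = -0.7359829352
phi(d1) = 0.3516000888; exp(-qT) = 1.0000000000; exp(-rT) = 0.9846195068
N(-d2) = 0.7691294585
Rho = -K*T*exp(-rT)*N(-d2) = -109.4900 * 0.5000 * 0.9846195068 * 0.7691294585 = -41.458381


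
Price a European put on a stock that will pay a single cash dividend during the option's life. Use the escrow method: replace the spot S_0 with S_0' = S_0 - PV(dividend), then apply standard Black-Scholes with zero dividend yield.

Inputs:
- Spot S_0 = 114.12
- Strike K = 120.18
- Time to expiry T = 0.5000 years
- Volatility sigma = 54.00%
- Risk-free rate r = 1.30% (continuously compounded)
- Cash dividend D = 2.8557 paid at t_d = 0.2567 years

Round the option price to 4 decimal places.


PV(D) = D * exp(-r * t_d) = 2.8557 * 0.99666846 = 2.84618613
S_0' = S_0 - PV(D) = 114.1200 - 2.84618613 = 111.27381387
d1 = (ln(S_0'/K) + (r + sigma^2/2)*T) / (sigma*sqrt(T)) = 0.00629413
d2 = d1 - sigma*sqrt(T) = -0.37554353
exp(-rT) = 0.99352108
N(-d1) = 0.49748902; N(-d2) = 0.64637186
P = K * exp(-rT) * N(-d2) - S_0' * N(-d1) = 120.1800 * 0.99352108 * 0.64637186 - 111.27381387 * 0.49748902 = 21.8202

Answer: Price = 21.8202


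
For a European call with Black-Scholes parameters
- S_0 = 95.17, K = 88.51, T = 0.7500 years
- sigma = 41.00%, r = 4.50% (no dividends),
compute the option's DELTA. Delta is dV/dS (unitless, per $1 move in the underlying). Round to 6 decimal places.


Answer: Delta = 0.683287

Derivation:
d1 = 0.4769102654; d2 = 0.1218398498
phi(d1) = 0.3560585007; exp(-qT) = 1.0000000000; exp(-rT) = 0.9668131777
N(d1) = 0.6832869891
Delta = exp(-qT) * N(d1) = 1.0000000000 * 0.6832869891 = 0.683287


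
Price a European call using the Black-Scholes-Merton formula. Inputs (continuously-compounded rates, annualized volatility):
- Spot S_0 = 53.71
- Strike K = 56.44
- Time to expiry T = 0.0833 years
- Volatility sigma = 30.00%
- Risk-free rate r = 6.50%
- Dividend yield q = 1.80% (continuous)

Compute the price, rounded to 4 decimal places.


Answer: Price = 0.8997

Derivation:
d1 = (ln(S/K) + (r - q + 0.5*sigma^2) * T) / (sigma * sqrt(T)) = -0.48409329
d2 = d1 - sigma * sqrt(T) = -0.57067851
exp(-rT) = 0.99460013; exp(-qT) = 0.99850172
C = S_0 * exp(-qT) * N(d1) - K * exp(-rT) * N(d2)
N(d1) = 0.31415983; N(d2) = 0.28410880
C = 53.7100 * 0.99850172 * 0.31415983 - 56.4400 * 0.99460013 * 0.28410880 = 0.8997


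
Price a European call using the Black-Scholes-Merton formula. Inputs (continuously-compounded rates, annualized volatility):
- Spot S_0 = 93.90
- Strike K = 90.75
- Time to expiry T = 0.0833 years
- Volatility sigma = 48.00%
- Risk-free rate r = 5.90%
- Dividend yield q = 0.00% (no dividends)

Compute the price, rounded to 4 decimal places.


d1 = (ln(S/K) + (r - q + 0.5*sigma^2) * T) / (sigma * sqrt(T)) = 0.35104702
d2 = d1 - sigma * sqrt(T) = 0.21251068
exp(-rT) = 0.99509736; exp(-qT) = 1.00000000
C = S_0 * exp(-qT) * N(d1) - K * exp(-rT) * N(d2)
N(d1) = 0.63722346; N(d2) = 0.58414567
C = 93.9000 * 1.00000000 * 0.63722346 - 90.7500 * 0.99509736 * 0.58414567 = 7.0840

Answer: Price = 7.0840


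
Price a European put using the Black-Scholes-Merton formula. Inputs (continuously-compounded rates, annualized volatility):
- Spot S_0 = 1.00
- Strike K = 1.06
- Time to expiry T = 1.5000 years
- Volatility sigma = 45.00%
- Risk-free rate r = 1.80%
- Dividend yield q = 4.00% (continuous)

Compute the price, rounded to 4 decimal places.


Answer: Price = 0.2621

Derivation:
d1 = (ln(S/K) + (r - q + 0.5*sigma^2) * T) / (sigma * sqrt(T)) = 0.10996593
d2 = d1 - sigma * sqrt(T) = -0.44116927
exp(-rT) = 0.97336124; exp(-qT) = 0.94176453
P = K * exp(-rT) * N(-d2) - S_0 * exp(-qT) * N(-d1)
N(-d1) = 0.45621820; N(-d2) = 0.67045477
P = 1.0600 * 0.97336124 * 0.67045477 - 1.0000 * 0.94176453 * 0.45621820 = 0.2621


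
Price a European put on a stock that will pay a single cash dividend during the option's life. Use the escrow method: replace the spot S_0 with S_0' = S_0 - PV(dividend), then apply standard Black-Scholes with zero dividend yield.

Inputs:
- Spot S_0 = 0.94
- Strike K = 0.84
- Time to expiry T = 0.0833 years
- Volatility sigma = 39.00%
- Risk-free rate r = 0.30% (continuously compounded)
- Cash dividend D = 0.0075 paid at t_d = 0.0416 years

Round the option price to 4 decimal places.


Answer: Price = 0.0095

Derivation:
PV(D) = D * exp(-r * t_d) = 0.0075 * 0.99987521 = 0.00749906
S_0' = S_0 - PV(D) = 0.9400 - 0.00749906 = 0.93250094
d1 = (ln(S_0'/K) + (r + sigma^2/2)*T) / (sigma*sqrt(T)) = 0.98660586
d2 = d1 - sigma*sqrt(T) = 0.87404507
exp(-rT) = 0.99975013
N(-d1) = 0.16191795; N(-d2) = 0.19104685
P = K * exp(-rT) * N(-d2) - S_0' * N(-d1) = 0.8400 * 0.99975013 * 0.19104685 - 0.93250094 * 0.16191795 = 0.0095


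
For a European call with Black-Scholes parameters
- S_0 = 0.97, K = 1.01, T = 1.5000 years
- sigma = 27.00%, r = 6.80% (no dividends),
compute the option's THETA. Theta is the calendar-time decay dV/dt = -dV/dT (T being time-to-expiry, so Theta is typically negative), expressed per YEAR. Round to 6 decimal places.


d1 = 0.3515938960; d2 = 0.0209127808
phi(d1) = 0.3750305960; exp(-qT) = 1.0000000000; exp(-rT) = 0.9030295517
Theta = -S*exp(-qT)*phi(d1)*sigma/(2*sqrt(T)) - r*K*exp(-rT)*N(d2) + q*S*exp(-qT)*N(d1)
N(d1) = 0.6374285782; N(d2) = 0.5083423844; sqrt(T) = 1.2247448714
Term 1 = -0.9700 * 1.0000000000 * 0.3750305960 * 0.2700 / (2 * 1.2247448714) = -0.0400983566
Term 2 = -0.0680 * 1.0100 * 0.9030295517 * 0.5083423844 = -0.0315274301
Term 3 = 0 (no dividend yield, q = 0)
Theta = -0.0400983566 + (-0.0315274301) + (0.0000000000) = -0.071626

Answer: Theta = -0.071626


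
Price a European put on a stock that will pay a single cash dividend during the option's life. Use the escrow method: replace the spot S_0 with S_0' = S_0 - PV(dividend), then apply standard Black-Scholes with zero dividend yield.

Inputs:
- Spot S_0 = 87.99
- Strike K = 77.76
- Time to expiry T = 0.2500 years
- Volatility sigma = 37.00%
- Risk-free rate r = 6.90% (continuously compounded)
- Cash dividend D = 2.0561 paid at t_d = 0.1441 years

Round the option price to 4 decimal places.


Answer: Price = 2.3835

Derivation:
PV(D) = D * exp(-r * t_d) = 2.0561 * 0.99010637 = 2.03575770
S_0' = S_0 - PV(D) = 87.9900 - 2.03575770 = 85.95424230
d1 = (ln(S_0'/K) + (r + sigma^2/2)*T) / (sigma*sqrt(T)) = 0.72729961
d2 = d1 - sigma*sqrt(T) = 0.54229961
exp(-rT) = 0.98289793
N(-d1) = 0.23352122; N(-d2) = 0.29380606
P = K * exp(-rT) * N(-d2) - S_0' * N(-d1) = 77.7600 * 0.98289793 * 0.29380606 - 85.95424230 * 0.23352122 = 2.3835


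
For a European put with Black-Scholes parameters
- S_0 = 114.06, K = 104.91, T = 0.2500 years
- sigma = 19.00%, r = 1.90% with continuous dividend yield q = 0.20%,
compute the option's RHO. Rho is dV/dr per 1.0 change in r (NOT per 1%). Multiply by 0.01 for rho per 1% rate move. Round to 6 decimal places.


d1 = 0.9724661683; d2 = 0.8774661683
phi(d1) = 0.2486314107; exp(-qT) = 0.9995001250; exp(-rT) = 0.9952612634
N(-d2) = 0.1901167435
Rho = -K*T*exp(-rT)*N(-d2) = -104.9100 * 0.2500 * 0.9952612634 * 0.1901167435 = -4.962658

Answer: Rho = -4.962658


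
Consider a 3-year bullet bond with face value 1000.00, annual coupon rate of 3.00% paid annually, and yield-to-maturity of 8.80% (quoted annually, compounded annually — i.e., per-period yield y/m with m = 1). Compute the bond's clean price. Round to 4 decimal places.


Coupon per period c = face * coupon_rate / m = 30.000000
Periods per year m = 1; per-period yield y/m = 0.088000
Number of cashflows N = 3
Cashflows (t years, CF_t, discount factor 1/(1+y/m)^(m*t), PV):
  t = 1.0000: CF_t = 30.000000, DF = 0.919118, PV = 27.573529
  t = 2.0000: CF_t = 30.000000, DF = 0.844777, PV = 25.343317
  t = 3.0000: CF_t = 1030.000000, DF = 0.776450, PV = 799.743168
Price P = sum_t PV_t = 852.660015

Answer: Price = 852.6600


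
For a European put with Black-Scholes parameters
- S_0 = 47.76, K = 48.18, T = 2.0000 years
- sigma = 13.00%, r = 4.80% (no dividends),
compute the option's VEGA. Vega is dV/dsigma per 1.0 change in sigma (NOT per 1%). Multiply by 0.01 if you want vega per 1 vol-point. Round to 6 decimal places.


d1 = 0.5664712485; d2 = 0.3826234854
phi(d1) = 0.3398049947; exp(-qT) = 1.0000000000; exp(-rT) = 0.9084640161
Vega = S * exp(-qT) * phi(d1) * sqrt(T) = 47.7600 * 1.0000000000 * 0.3398049947 * 1.4142135624 = 22.951394

Answer: Vega = 22.951394


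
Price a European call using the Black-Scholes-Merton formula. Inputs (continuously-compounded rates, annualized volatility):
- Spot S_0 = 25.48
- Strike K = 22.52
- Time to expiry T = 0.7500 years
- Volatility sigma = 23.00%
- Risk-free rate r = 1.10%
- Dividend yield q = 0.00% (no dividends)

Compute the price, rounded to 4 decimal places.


Answer: Price = 3.8675

Derivation:
d1 = (ln(S/K) + (r - q + 0.5*sigma^2) * T) / (sigma * sqrt(T)) = 0.76098545
d2 = d1 - sigma * sqrt(T) = 0.56179960
exp(-rT) = 0.99178394; exp(-qT) = 1.00000000
C = S_0 * exp(-qT) * N(d1) - K * exp(-rT) * N(d2)
N(d1) = 0.77666712; N(d2) = 0.71287372
C = 25.4800 * 1.00000000 * 0.77666712 - 22.5200 * 0.99178394 * 0.71287372 = 3.8675


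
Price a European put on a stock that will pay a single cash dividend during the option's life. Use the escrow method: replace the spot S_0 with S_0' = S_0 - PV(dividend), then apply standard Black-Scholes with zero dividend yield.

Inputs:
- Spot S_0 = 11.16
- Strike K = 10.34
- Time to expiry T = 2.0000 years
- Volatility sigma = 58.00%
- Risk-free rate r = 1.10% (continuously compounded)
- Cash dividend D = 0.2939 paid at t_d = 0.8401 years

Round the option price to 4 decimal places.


Answer: Price = 2.9746

Derivation:
PV(D) = D * exp(-r * t_d) = 0.2939 * 0.99080147 = 0.29119655
S_0' = S_0 - PV(D) = 11.1600 - 0.29119655 = 10.86880345
d1 = (ln(S_0'/K) + (r + sigma^2/2)*T) / (sigma*sqrt(T)) = 0.49775044
d2 = d1 - sigma*sqrt(T) = -0.32249342
exp(-rT) = 0.97824024
N(-d1) = 0.30932997; N(-d2) = 0.62646054
P = K * exp(-rT) * N(-d2) - S_0' * N(-d1) = 10.3400 * 0.97824024 * 0.62646054 - 10.86880345 * 0.30932997 = 2.9746


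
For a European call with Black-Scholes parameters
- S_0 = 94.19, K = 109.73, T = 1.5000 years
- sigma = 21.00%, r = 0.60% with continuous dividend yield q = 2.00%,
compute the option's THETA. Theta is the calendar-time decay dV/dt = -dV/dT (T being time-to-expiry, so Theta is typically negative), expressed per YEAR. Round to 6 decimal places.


Answer: Theta = -2.295382

Derivation:
d1 = -0.5467952568; d2 = -0.8039916798
phi(d1) = 0.3435470997; exp(-qT) = 0.9704455335; exp(-rT) = 0.9910403788
Theta = -S*exp(-qT)*phi(d1)*sigma/(2*sqrt(T)) - r*K*exp(-rT)*N(d2) + q*S*exp(-qT)*N(d1)
N(d1) = 0.2922597010; N(d2) = 0.2107008901; sqrt(T) = 1.2247448714
Term 1 = -94.1900 * 0.9704455335 * 0.3435470997 * 0.2100 / (2 * 1.2247448714) = -2.6921913122
Term 2 = -0.0060 * 109.7300 * 0.9910403788 * 0.2107008901 = -0.1374783622
Term 3 = 0.0200 * 94.1900 * 0.9704455335 * 0.2922597010 = 0.5342873524
Theta = -2.6921913122 + (-0.1374783622) + (0.5342873524) = -2.295382


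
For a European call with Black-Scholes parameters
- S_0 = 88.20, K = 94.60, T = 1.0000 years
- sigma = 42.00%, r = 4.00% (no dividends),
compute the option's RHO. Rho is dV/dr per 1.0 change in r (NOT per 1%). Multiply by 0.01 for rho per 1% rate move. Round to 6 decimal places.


Answer: Rho = 35.369630

Derivation:
d1 = 0.1384511594; d2 = -0.2815488406
phi(d1) = 0.3951369383; exp(-qT) = 1.0000000000; exp(-rT) = 0.9607894392
N(d2) = 0.3891447365
Rho = K*T*exp(-rT)*N(d2) = 94.6000 * 1.0000 * 0.9607894392 * 0.3891447365 = 35.369630


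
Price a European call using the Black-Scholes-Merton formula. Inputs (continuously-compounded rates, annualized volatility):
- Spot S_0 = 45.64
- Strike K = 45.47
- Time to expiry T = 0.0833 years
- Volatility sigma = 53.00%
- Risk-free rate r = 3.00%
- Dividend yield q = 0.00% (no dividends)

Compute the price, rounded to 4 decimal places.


Answer: Price = 2.9179

Derivation:
d1 = (ln(S/K) + (r - q + 0.5*sigma^2) * T) / (sigma * sqrt(T)) = 0.11721624
d2 = d1 - sigma * sqrt(T) = -0.03575098
exp(-rT) = 0.99750412; exp(-qT) = 1.00000000
C = S_0 * exp(-qT) * N(d1) - K * exp(-rT) * N(d2)
N(d1) = 0.54665565; N(d2) = 0.48574046
C = 45.6400 * 1.00000000 * 0.54665565 - 45.4700 * 0.99750412 * 0.48574046 = 2.9179


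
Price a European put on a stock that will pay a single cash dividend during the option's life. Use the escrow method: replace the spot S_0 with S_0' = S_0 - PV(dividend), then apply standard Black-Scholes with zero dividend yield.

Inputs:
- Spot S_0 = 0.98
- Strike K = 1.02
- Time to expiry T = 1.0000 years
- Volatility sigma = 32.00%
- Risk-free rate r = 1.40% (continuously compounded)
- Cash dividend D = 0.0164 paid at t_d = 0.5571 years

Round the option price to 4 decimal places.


Answer: Price = 0.1473

Derivation:
PV(D) = D * exp(-r * t_d) = 0.0164 * 0.99223094 = 0.01627259
S_0' = S_0 - PV(D) = 0.9800 - 0.01627259 = 0.96372741
d1 = (ln(S_0'/K) + (r + sigma^2/2)*T) / (sigma*sqrt(T)) = 0.02640807
d2 = d1 - sigma*sqrt(T) = -0.29359193
exp(-rT) = 0.98609754
N(-d1) = 0.48946593; N(-d2) = 0.61546513
P = K * exp(-rT) * N(-d2) - S_0' * N(-d1) = 1.0200 * 0.98609754 * 0.61546513 - 0.96372741 * 0.48946593 = 0.1473


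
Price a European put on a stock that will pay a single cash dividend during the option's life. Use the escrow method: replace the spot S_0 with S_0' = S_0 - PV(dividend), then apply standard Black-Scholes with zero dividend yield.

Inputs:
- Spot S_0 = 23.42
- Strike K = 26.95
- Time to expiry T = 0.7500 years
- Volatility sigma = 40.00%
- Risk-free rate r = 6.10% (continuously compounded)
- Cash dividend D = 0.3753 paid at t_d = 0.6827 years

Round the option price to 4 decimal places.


Answer: Price = 4.8643

Derivation:
PV(D) = D * exp(-r * t_d) = 0.3753 * 0.95921053 = 0.35999171
S_0' = S_0 - PV(D) = 23.4200 - 0.35999171 = 23.06000829
d1 = (ln(S_0'/K) + (r + sigma^2/2)*T) / (sigma*sqrt(T)) = -0.14472273
d2 = d1 - sigma*sqrt(T) = -0.49113289
exp(-rT) = 0.95528075
N(-d1) = 0.55753510; N(-d2) = 0.68833377
P = K * exp(-rT) * N(-d2) - S_0' * N(-d1) = 26.9500 * 0.95528075 * 0.68833377 - 23.06000829 * 0.55753510 = 4.8643


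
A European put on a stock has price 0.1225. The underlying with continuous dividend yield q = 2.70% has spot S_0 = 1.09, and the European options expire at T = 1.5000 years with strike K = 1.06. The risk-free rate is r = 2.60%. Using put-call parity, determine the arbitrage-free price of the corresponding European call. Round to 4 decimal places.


Put-call parity: C - P = S_0 * exp(-qT) - K * exp(-rT).
S_0 * exp(-qT) = 1.0900 * 0.96030916 = 1.04673699
K * exp(-rT) = 1.0600 * 0.96175071 = 1.01945575
C = P + S*exp(-qT) - K*exp(-rT)
C = 0.1225 + 1.04673699 - 1.01945575 = 0.1498

Answer: Call price = 0.1498


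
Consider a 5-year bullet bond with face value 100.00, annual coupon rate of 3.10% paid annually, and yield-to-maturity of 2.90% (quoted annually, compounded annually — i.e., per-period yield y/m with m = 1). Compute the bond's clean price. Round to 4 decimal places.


Answer: Price = 100.9186

Derivation:
Coupon per period c = face * coupon_rate / m = 3.100000
Periods per year m = 1; per-period yield y/m = 0.029000
Number of cashflows N = 5
Cashflows (t years, CF_t, discount factor 1/(1+y/m)^(m*t), PV):
  t = 1.0000: CF_t = 3.100000, DF = 0.971817, PV = 3.012634
  t = 2.0000: CF_t = 3.100000, DF = 0.944429, PV = 2.927729
  t = 3.0000: CF_t = 3.100000, DF = 0.917812, PV = 2.845218
  t = 4.0000: CF_t = 3.100000, DF = 0.891946, PV = 2.765032
  t = 5.0000: CF_t = 103.100000, DF = 0.866808, PV = 89.367949
Price P = sum_t PV_t = 100.918563


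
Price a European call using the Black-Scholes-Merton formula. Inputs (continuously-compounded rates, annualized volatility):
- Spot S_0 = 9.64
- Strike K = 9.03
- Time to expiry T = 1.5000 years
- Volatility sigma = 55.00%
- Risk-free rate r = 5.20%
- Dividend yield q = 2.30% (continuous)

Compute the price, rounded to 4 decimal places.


Answer: Price = 2.8390

Derivation:
d1 = (ln(S/K) + (r - q + 0.5*sigma^2) * T) / (sigma * sqrt(T)) = 0.49842476
d2 = d1 - sigma * sqrt(T) = -0.17518492
exp(-rT) = 0.92496443; exp(-qT) = 0.96608834
C = S_0 * exp(-qT) * N(d1) - K * exp(-rT) * N(d2)
N(d1) = 0.69090765; N(d2) = 0.43046717
C = 9.6400 * 0.96608834 * 0.69090765 - 9.0300 * 0.92496443 * 0.43046717 = 2.8390


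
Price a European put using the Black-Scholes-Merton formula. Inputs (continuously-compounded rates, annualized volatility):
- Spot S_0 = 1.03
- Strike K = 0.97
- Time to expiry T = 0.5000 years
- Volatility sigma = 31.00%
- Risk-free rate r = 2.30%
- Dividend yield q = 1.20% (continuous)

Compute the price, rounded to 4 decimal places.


d1 = (ln(S/K) + (r - q + 0.5*sigma^2) * T) / (sigma * sqrt(T)) = 0.40849335
d2 = d1 - sigma * sqrt(T) = 0.18929025
exp(-rT) = 0.98856587; exp(-qT) = 0.99401796
P = K * exp(-rT) * N(-d2) - S_0 * exp(-qT) * N(-d1)
N(-d1) = 0.34145576; N(-d2) = 0.42493267
P = 0.9700 * 0.98856587 * 0.42493267 - 1.0300 * 0.99401796 * 0.34145576 = 0.0579

Answer: Price = 0.0579


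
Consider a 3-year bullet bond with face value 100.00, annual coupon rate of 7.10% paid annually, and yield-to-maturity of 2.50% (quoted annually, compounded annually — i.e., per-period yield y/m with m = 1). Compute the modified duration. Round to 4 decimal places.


Answer: Modified duration = 2.7491

Derivation:
Coupon per period c = face * coupon_rate / m = 7.100000
Periods per year m = 1; per-period yield y/m = 0.025000
Number of cashflows N = 3
Cashflows (t years, CF_t, discount factor 1/(1+y/m)^(m*t), PV):
  t = 1.0000: CF_t = 7.100000, DF = 0.975610, PV = 6.926829
  t = 2.0000: CF_t = 7.100000, DF = 0.951814, PV = 6.757882
  t = 3.0000: CF_t = 107.100000, DF = 0.928599, PV = 99.452997
Price P = sum_t PV_t = 113.137708
First compute Macaulay numerator sum_t t * PV_t:
  t * PV_t at t = 1.0000: 6.926829
  t * PV_t at t = 2.0000: 13.515764
  t * PV_t at t = 3.0000: 298.358991
Macaulay duration D = 318.801584 / 113.137708 = 2.817819
Modified duration = D / (1 + y/m) = 2.817819 / (1 + 0.025000) = 2.749092


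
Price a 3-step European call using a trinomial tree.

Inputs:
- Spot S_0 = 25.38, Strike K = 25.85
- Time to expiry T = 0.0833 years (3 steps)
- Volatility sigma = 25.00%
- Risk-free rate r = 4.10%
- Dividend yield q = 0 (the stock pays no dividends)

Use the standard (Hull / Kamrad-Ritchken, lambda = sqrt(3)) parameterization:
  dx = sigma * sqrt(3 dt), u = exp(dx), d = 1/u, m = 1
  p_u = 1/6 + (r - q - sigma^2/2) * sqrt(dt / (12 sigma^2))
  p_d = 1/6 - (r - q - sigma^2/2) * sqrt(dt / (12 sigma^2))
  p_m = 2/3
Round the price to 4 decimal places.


Answer: Price = V(0,0) = 0.5635

Derivation:
dt = T/N = 0.027767; dx = sigma*sqrt(3*dt) = 0.072154
u = exp(dx) = 1.074821; d = 1/u = 0.930387
p_u = 0.168543, p_m = 0.666667, p_d = 0.164791
Discount per step: exp(-r*dt) = 0.998862
Stock lattice S(k, j) with j the centered position index:
  k=0: S(0,+0) = 25.3800
  k=1: S(1,-1) = 23.6132; S(1,+0) = 25.3800; S(1,+1) = 27.2790
  k=2: S(2,-2) = 21.9694; S(2,-1) = 23.6132; S(2,+0) = 25.3800; S(2,+1) = 27.2790; S(2,+2) = 29.3200
  k=3: S(3,-3) = 20.4401; S(3,-2) = 21.9694; S(3,-1) = 23.6132; S(3,+0) = 25.3800; S(3,+1) = 27.2790; S(3,+2) = 29.3200; S(3,+3) = 31.5138
Terminal payoffs V(N, j) = max(S_T - K, 0):
  V(3,-3) = 0.000000; V(3,-2) = 0.000000; V(3,-1) = 0.000000; V(3,+0) = 0.000000; V(3,+1) = 1.428963; V(3,+2) = 3.470008; V(3,+3) = 5.663767
Backward induction: V(k, j) = exp(-r*dt) * [p_u * V(k+1, j+1) + p_m * V(k+1, j) + p_d * V(k+1, j-1)]
  V(2,-2) = exp(-r*dt) * [p_u*0.000000 + p_m*0.000000 + p_d*0.000000] = 0.000000
  V(2,-1) = exp(-r*dt) * [p_u*0.000000 + p_m*0.000000 + p_d*0.000000] = 0.000000
  V(2,+0) = exp(-r*dt) * [p_u*1.428963 + p_m*0.000000 + p_d*0.000000] = 0.240567
  V(2,+1) = exp(-r*dt) * [p_u*3.470008 + p_m*1.428963 + p_d*0.000000] = 1.535737
  V(2,+2) = exp(-r*dt) * [p_u*5.663767 + p_m*3.470008 + p_d*1.428963] = 3.499419
  V(1,-1) = exp(-r*dt) * [p_u*0.240567 + p_m*0.000000 + p_d*0.000000] = 0.040500
  V(1,+0) = exp(-r*dt) * [p_u*1.535737 + p_m*0.240567 + p_d*0.000000] = 0.418738
  V(1,+1) = exp(-r*dt) * [p_u*3.499419 + p_m*1.535737 + p_d*0.240567] = 1.651388
  V(0,+0) = exp(-r*dt) * [p_u*1.651388 + p_m*0.418738 + p_d*0.040500] = 0.563520


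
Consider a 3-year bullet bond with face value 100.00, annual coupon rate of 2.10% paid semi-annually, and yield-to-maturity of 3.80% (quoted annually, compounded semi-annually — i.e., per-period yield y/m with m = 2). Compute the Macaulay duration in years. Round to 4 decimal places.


Answer: Macaulay duration = 2.9208 years

Derivation:
Coupon per period c = face * coupon_rate / m = 1.050000
Periods per year m = 2; per-period yield y/m = 0.019000
Number of cashflows N = 6
Cashflows (t years, CF_t, discount factor 1/(1+y/m)^(m*t), PV):
  t = 0.5000: CF_t = 1.050000, DF = 0.981354, PV = 1.030422
  t = 1.0000: CF_t = 1.050000, DF = 0.963056, PV = 1.011209
  t = 1.5000: CF_t = 1.050000, DF = 0.945099, PV = 0.992354
  t = 2.0000: CF_t = 1.050000, DF = 0.927477, PV = 0.973851
  t = 2.5000: CF_t = 1.050000, DF = 0.910184, PV = 0.955693
  t = 3.0000: CF_t = 101.050000, DF = 0.893213, PV = 90.259145
Price P = sum_t PV_t = 95.222674
Macaulay numerator sum_t t * PV_t:
  t * PV_t at t = 0.5000: 0.515211
  t * PV_t at t = 1.0000: 1.011209
  t * PV_t at t = 1.5000: 1.488531
  t * PV_t at t = 2.0000: 1.947702
  t * PV_t at t = 2.5000: 2.389232
  t * PV_t at t = 3.0000: 270.777434
Macaulay duration D = (sum_t t * PV_t) / P = 278.129320 / 95.222674 = 2.920831


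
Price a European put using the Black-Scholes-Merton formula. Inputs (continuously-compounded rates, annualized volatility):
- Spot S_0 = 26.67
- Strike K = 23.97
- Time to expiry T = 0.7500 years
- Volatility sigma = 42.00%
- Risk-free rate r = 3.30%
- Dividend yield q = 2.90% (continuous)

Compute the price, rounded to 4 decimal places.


d1 = (ln(S/K) + (r - q + 0.5*sigma^2) * T) / (sigma * sqrt(T)) = 0.48356189
d2 = d1 - sigma * sqrt(T) = 0.11983122
exp(-rT) = 0.97555377; exp(-qT) = 0.97848483
P = K * exp(-rT) * N(-d2) - S_0 * exp(-qT) * N(-d1)
N(-d1) = 0.31434841; N(-d2) = 0.45230843
P = 23.9700 * 0.97555377 * 0.45230843 - 26.6700 * 0.97848483 * 0.31434841 = 2.3735

Answer: Price = 2.3735


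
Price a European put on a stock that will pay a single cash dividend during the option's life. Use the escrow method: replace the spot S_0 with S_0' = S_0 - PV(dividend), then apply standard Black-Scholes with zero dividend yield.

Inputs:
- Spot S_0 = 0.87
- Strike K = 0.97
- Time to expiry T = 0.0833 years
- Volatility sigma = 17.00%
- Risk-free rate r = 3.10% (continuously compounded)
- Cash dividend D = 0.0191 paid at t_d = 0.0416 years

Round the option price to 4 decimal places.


Answer: Price = 0.1166

Derivation:
PV(D) = D * exp(-r * t_d) = 0.0191 * 0.99871123 = 0.01907538
S_0' = S_0 - PV(D) = 0.8700 - 0.01907538 = 0.85092462
d1 = (ln(S_0'/K) + (r + sigma^2/2)*T) / (sigma*sqrt(T)) = -2.59220742
d2 = d1 - sigma*sqrt(T) = -2.64127237
exp(-rT) = 0.99742103
N(-d1) = 0.99523189; N(-d2) = 0.99587024
P = K * exp(-rT) * N(-d2) - S_0' * N(-d1) = 0.9700 * 0.99742103 * 0.99587024 - 0.85092462 * 0.99523189 = 0.1166


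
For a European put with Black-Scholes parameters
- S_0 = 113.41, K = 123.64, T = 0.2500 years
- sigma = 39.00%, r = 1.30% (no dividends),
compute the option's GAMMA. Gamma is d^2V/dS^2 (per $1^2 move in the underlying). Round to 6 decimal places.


Answer: Gamma = 0.017091

Derivation:
d1 = -0.3287284433; d2 = -0.5237284433
phi(d1) = 0.3779589346; exp(-qT) = 1.0000000000; exp(-rT) = 0.9967552755
Gamma = exp(-qT) * phi(d1) / (S * sigma * sqrt(T)) = 1.0000000000 * 0.3779589346 / (113.4100 * 0.3900 * 0.5000000000) = 0.017091


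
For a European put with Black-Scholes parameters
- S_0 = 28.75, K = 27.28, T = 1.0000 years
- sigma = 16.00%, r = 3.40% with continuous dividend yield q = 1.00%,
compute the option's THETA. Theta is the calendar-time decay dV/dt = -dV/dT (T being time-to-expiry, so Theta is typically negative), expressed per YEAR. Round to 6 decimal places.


d1 = 0.5580245892; d2 = 0.3980245892
phi(d1) = 0.3414226063; exp(-qT) = 0.9900498337; exp(-rT) = 0.9665715046
Theta = -S*exp(-qT)*phi(d1)*sigma/(2*sqrt(T)) + r*K*exp(-rT)*N(-d2) - q*S*exp(-qT)*N(-d1)
N(-d1) = 0.2884137967; N(-d2) = 0.3453060302; sqrt(T) = 1.0000000000
Term 1 = -28.7500 * 0.9900498337 * 0.3414226063 * 0.1600 / (2 * 1.0000000000) = -0.7774584076
Term 2 = 0.0340 * 27.2800 * 0.9665715046 * 0.3453060302 = 0.3095718292
Term 3 = -0.0100 * 28.7500 * 0.9900498337 * 0.2884137967 = -0.0820939090
Theta = -0.7774584076 + (0.3095718292) + (-0.0820939090) = -0.549980

Answer: Theta = -0.549980


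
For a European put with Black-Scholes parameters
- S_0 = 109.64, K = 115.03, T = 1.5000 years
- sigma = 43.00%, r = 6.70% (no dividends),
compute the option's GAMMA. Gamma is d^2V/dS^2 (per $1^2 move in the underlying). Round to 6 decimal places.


Answer: Gamma = 0.006469

Derivation:
d1 = 0.3630263568; d2 = -0.1636139379
phi(d1) = 0.3735017455; exp(-qT) = 1.0000000000; exp(-rT) = 0.9043851124
Gamma = exp(-qT) * phi(d1) / (S * sigma * sqrt(T)) = 1.0000000000 * 0.3735017455 / (109.6400 * 0.4300 * 1.2247448714) = 0.006469


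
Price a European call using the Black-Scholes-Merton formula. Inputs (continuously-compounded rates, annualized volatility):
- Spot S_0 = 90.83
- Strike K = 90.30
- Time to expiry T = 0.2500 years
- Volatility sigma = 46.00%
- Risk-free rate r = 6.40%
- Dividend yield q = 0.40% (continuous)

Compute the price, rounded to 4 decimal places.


Answer: Price = 9.1918

Derivation:
d1 = (ln(S/K) + (r - q + 0.5*sigma^2) * T) / (sigma * sqrt(T)) = 0.20566160
d2 = d1 - sigma * sqrt(T) = -0.02433840
exp(-rT) = 0.98412732; exp(-qT) = 0.99900050
C = S_0 * exp(-qT) * N(d1) - K * exp(-rT) * N(d2)
N(d1) = 0.58147237; N(d2) = 0.49029134
C = 90.8300 * 0.99900050 * 0.58147237 - 90.3000 * 0.98412732 * 0.49029134 = 9.1918


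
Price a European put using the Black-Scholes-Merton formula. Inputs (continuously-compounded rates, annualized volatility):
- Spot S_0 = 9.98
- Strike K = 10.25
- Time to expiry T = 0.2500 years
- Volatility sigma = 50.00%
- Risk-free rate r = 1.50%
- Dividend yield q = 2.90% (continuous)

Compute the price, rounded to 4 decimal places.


Answer: Price = 1.1598

Derivation:
d1 = (ln(S/K) + (r - q + 0.5*sigma^2) * T) / (sigma * sqrt(T)) = 0.00422154
d2 = d1 - sigma * sqrt(T) = -0.24577846
exp(-rT) = 0.99625702; exp(-qT) = 0.99277622
P = K * exp(-rT) * N(-d2) - S_0 * exp(-qT) * N(-d1)
N(-d1) = 0.49831585; N(-d2) = 0.59707313
P = 10.2500 * 0.99625702 * 0.59707313 - 9.9800 * 0.99277622 * 0.49831585 = 1.1598


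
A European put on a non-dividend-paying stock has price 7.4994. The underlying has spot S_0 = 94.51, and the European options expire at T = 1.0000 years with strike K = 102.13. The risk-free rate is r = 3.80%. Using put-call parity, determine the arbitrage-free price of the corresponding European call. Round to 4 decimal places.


Answer: Call price = 3.6875

Derivation:
Put-call parity: C - P = S_0 * exp(-qT) - K * exp(-rT).
S_0 * exp(-qT) = 94.5100 * 1.00000000 = 94.51000000
K * exp(-rT) = 102.1300 * 0.96271294 = 98.32187265
C = P + S*exp(-qT) - K*exp(-rT)
C = 7.4994 + 94.51000000 - 98.32187265 = 3.6875


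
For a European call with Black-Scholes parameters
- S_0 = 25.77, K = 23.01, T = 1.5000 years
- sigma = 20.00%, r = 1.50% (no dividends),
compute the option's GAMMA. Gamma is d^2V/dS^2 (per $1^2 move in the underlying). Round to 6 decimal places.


d1 = 0.6768026733; d2 = 0.4318536990
phi(d1) = 0.3172803654; exp(-qT) = 1.0000000000; exp(-rT) = 0.9777512372
Gamma = exp(-qT) * phi(d1) / (S * sigma * sqrt(T)) = 1.0000000000 * 0.3172803654 / (25.7700 * 0.2000 * 1.2247448714) = 0.050264

Answer: Gamma = 0.050264


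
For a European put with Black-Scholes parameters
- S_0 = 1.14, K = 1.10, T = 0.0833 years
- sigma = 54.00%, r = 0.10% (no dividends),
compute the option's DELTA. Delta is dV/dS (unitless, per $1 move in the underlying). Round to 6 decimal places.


d1 = 0.3076386198; d2 = 0.1517852271
phi(d1) = 0.3805037321; exp(-qT) = 1.0000000000; exp(-rT) = 0.9999167035
N(-d1) = 0.3791786650
Delta = -exp(-qT) * N(-d1) = -1.0000000000 * 0.3791786650 = -0.379179

Answer: Delta = -0.379179


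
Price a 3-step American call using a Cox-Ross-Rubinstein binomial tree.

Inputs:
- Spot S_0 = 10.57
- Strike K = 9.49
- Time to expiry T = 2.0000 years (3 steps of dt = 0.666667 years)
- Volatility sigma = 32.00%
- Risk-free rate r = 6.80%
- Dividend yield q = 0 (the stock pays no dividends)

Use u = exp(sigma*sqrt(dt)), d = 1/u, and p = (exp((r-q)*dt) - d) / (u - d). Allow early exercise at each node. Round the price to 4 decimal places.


dt = T/N = 0.666667
u = exp(sigma*sqrt(dt)) = 1.298590; d = 1/u = 0.770066
p = (exp((r-q)*dt) - d) / (u - d) = 0.522797
Discount per step: exp(-r*dt) = 0.955679
Stock lattice S(k, i) with i counting down-moves:
  k=0: S(0,0) = 10.5700
  k=1: S(1,0) = 13.7261; S(1,1) = 8.1396
  k=2: S(2,0) = 17.8246; S(2,1) = 10.5700; S(2,2) = 6.2680
  k=3: S(3,0) = 23.1468; S(3,1) = 13.7261; S(3,2) = 8.1396; S(3,3) = 4.8268
Terminal payoffs V(N, i) = max(S_T - K, 0):
  V(3,0) = 13.656799; V(3,1) = 4.236094; V(3,2) = 0.000000; V(3,3) = 0.000000
Backward induction: V(k, i) = exp(-r*dt) * [p * V(k+1, i) + (1-p) * V(k+1, i+1)]; then take max(V_cont, immediate exercise) for American.
  V(2,0) = exp(-r*dt) * [p*13.656799 + (1-p)*4.236094] = 8.755173; exercise = 8.334566; V(2,0) = max -> 8.755173
  V(2,1) = exp(-r*dt) * [p*4.236094 + (1-p)*0.000000] = 2.116462; exercise = 1.080000; V(2,1) = max -> 2.116462
  V(2,2) = exp(-r*dt) * [p*0.000000 + (1-p)*0.000000] = 0.000000; exercise = 0.000000; V(2,2) = max -> 0.000000
  V(1,0) = exp(-r*dt) * [p*8.755173 + (1-p)*2.116462] = 5.339530; exercise = 4.236094; V(1,0) = max -> 5.339530
  V(1,1) = exp(-r*dt) * [p*2.116462 + (1-p)*0.000000] = 1.057439; exercise = 0.000000; V(1,1) = max -> 1.057439
  V(0,0) = exp(-r*dt) * [p*5.339530 + (1-p)*1.057439] = 3.150015; exercise = 1.080000; V(0,0) = max -> 3.150015

Answer: Price = V(0,0) = 3.1500


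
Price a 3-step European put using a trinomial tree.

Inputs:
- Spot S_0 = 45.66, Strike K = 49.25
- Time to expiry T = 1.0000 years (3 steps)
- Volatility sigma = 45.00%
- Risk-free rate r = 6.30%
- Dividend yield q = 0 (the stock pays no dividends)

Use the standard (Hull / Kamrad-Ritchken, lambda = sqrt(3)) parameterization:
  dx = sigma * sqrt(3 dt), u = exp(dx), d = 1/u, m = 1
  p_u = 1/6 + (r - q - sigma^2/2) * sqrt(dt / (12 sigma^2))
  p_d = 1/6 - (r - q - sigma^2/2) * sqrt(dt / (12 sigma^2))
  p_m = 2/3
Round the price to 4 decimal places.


dt = T/N = 0.333333; dx = sigma*sqrt(3*dt) = 0.450000
u = exp(dx) = 1.568312; d = 1/u = 0.637628
p_u = 0.152500, p_m = 0.666667, p_d = 0.180833
Discount per step: exp(-r*dt) = 0.979219
Stock lattice S(k, j) with j the centered position index:
  k=0: S(0,+0) = 45.6600
  k=1: S(1,-1) = 29.1141; S(1,+0) = 45.6600; S(1,+1) = 71.6091
  k=2: S(2,-2) = 18.5640; S(2,-1) = 29.1141; S(2,+0) = 45.6600; S(2,+1) = 71.6091; S(2,+2) = 112.3055
  k=3: S(3,-3) = 11.8369; S(3,-2) = 18.5640; S(3,-1) = 29.1141; S(3,+0) = 45.6600; S(3,+1) = 71.6091; S(3,+2) = 112.3055; S(3,+3) = 176.1300
Terminal payoffs V(N, j) = max(K - S_T, 0):
  V(3,-3) = 37.413090; V(3,-2) = 30.686029; V(3,-1) = 20.135899; V(3,+0) = 3.590000; V(3,+1) = 0.000000; V(3,+2) = 0.000000; V(3,+3) = 0.000000
Backward induction: V(k, j) = exp(-r*dt) * [p_u * V(k+1, j+1) + p_m * V(k+1, j) + p_d * V(k+1, j-1)]
  V(2,-2) = exp(-r*dt) * [p_u*20.135899 + p_m*30.686029 + p_d*37.413090] = 29.664079
  V(2,-1) = exp(-r*dt) * [p_u*3.590000 + p_m*20.135899 + p_d*30.686029] = 19.114809
  V(2,+0) = exp(-r*dt) * [p_u*0.000000 + p_m*3.590000 + p_d*20.135899] = 5.909170
  V(2,+1) = exp(-r*dt) * [p_u*0.000000 + p_m*0.000000 + p_d*3.590000] = 0.635701
  V(2,+2) = exp(-r*dt) * [p_u*0.000000 + p_m*0.000000 + p_d*0.000000] = 0.000000
  V(1,-1) = exp(-r*dt) * [p_u*5.909170 + p_m*19.114809 + p_d*29.664079] = 18.613590
  V(1,+0) = exp(-r*dt) * [p_u*0.635701 + p_m*5.909170 + p_d*19.114809] = 7.337274
  V(1,+1) = exp(-r*dt) * [p_u*0.000000 + p_m*0.635701 + p_d*5.909170] = 1.461362
  V(0,+0) = exp(-r*dt) * [p_u*1.461362 + p_m*7.337274 + p_d*18.613590] = 8.304101

Answer: Price = V(0,0) = 8.3041


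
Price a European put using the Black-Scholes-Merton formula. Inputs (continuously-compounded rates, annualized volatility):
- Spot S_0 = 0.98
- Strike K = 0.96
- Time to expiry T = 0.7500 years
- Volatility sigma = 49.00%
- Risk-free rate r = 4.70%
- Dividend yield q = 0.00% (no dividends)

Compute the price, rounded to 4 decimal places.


d1 = (ln(S/K) + (r - q + 0.5*sigma^2) * T) / (sigma * sqrt(T)) = 0.34383397
d2 = d1 - sigma * sqrt(T) = -0.08051848
exp(-rT) = 0.96536405; exp(-qT) = 1.00000000
P = K * exp(-rT) * N(-d2) - S_0 * exp(-qT) * N(-d1)
N(-d1) = 0.36548558; N(-d2) = 0.53208755
P = 0.9600 * 0.96536405 * 0.53208755 - 0.9800 * 1.00000000 * 0.36548558 = 0.1349

Answer: Price = 0.1349


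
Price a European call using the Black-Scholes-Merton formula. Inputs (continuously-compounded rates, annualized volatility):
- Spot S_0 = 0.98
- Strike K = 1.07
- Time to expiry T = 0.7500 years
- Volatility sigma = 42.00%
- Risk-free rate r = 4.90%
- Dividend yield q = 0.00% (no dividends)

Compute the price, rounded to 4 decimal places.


d1 = (ln(S/K) + (r - q + 0.5*sigma^2) * T) / (sigma * sqrt(T)) = 0.04134555
d2 = d1 - sigma * sqrt(T) = -0.32238512
exp(-rT) = 0.96391708; exp(-qT) = 1.00000000
C = S_0 * exp(-qT) * N(d1) - K * exp(-rT) * N(d2)
N(d1) = 0.51648979; N(d2) = 0.37358048
C = 0.9800 * 1.00000000 * 0.51648979 - 1.0700 * 0.96391708 * 0.37358048 = 0.1209

Answer: Price = 0.1209
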